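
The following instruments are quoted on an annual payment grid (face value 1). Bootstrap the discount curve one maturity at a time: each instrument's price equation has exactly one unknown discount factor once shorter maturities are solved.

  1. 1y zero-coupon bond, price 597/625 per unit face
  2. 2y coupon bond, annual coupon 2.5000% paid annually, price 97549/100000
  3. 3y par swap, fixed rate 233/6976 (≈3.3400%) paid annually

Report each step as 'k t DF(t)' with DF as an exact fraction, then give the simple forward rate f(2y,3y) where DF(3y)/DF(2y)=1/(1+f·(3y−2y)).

1 1 597/625
2 2 2321/2500
3 3 2267/2500
f(2y,3y) = ((2321/2500)/(2267/2500) − 1)/(1) = 54/2267 ≈ 2.3820%

step 1 [1y] zero: DF = P = 597/625 ≈ 0.955200
step 2 [2y] bond c/1=1/40: DF=(97549/100000 − 1/40·(0.955200))/(1+1/40) = 2321/2500 ≈ 0.928400
step 3 [3y] swap r/1=233/6976: DF=(1 − 233/6976·(0.955200+0.928400))/(1+233/6976) = 2267/2500 ≈ 0.906800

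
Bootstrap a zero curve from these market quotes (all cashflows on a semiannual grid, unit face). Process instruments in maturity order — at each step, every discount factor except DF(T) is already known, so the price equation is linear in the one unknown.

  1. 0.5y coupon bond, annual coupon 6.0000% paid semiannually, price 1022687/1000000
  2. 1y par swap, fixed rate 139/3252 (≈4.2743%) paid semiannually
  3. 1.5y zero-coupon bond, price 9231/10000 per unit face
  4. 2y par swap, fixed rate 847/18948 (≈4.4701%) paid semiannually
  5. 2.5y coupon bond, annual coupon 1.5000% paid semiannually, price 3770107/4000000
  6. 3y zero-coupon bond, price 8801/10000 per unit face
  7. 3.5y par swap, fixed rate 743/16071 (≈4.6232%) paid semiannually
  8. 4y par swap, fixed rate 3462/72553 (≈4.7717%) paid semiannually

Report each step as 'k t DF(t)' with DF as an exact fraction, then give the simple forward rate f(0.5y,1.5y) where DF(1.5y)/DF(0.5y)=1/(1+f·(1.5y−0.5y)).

step 1 [0.5y] bond c/2=3/100: DF=(1022687/1000000 − 3/100·(0))/(1+3/100) = 9929/10000 ≈ 0.992900
step 2 [1y] swap r/2=139/6504: DF=(1 − 139/6504·(0.992900))/(1+139/6504) = 9583/10000 ≈ 0.958300
step 3 [1.5y] zero: DF = P = 9231/10000 ≈ 0.923100
step 4 [2y] swap r/2=847/37896: DF=(1 − 847/37896·(0.992900+0.958300+0.923100))/(1+847/37896) = 9153/10000 ≈ 0.915300
step 5 [2.5y] bond c/2=3/400: DF=(3770107/4000000 − 3/400·(0.992900+0.958300+0.923100+0.915300))/(1+3/400) = 9073/10000 ≈ 0.907300
step 6 [3y] zero: DF = P = 8801/10000 ≈ 0.880100
step 7 [3.5y] swap r/2=743/32142: DF=(1 − 743/32142·(0.992900+0.958300+0.923100+0.915300+0.907300+0.880100))/(1+743/32142) = 4257/5000 ≈ 0.851400
step 8 [4y] swap r/2=1731/72553: DF=(1 − 1731/72553·(0.992900+0.958300+0.923100+0.915300+0.907300+0.880100+0.851400))/(1+1731/72553) = 8269/10000 ≈ 0.826900

1 1/2 9929/10000
2 1 9583/10000
3 3/2 9231/10000
4 2 9153/10000
5 5/2 9073/10000
6 3 8801/10000
7 7/2 4257/5000
8 4 8269/10000
f(0.5y,1.5y) = ((9929/10000)/(9231/10000) − 1)/(1) = 698/9231 ≈ 7.5615%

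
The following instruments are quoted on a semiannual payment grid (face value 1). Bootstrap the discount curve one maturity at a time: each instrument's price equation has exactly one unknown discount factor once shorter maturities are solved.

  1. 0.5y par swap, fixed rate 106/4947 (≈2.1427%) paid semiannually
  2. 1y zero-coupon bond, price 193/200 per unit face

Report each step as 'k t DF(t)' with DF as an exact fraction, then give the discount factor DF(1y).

step 1 [0.5y] swap r/2=53/4947: DF=(1 − 53/4947·(0))/(1+53/4947) = 4947/5000 ≈ 0.989400
step 2 [1y] zero: DF = P = 193/200 ≈ 0.965000

1 1/2 4947/5000
2 1 193/200
DF(1y) = 193/200 ≈ 0.965000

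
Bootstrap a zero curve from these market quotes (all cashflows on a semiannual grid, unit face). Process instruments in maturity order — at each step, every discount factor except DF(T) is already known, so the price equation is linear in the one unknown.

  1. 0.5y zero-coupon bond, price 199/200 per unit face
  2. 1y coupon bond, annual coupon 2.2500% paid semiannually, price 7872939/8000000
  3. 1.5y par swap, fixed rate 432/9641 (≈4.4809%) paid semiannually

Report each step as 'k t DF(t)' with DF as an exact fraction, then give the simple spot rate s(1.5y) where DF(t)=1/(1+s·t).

1 1/2 199/200
2 1 9621/10000
3 3/2 1169/1250
s(1.5y) = (1/(1169/1250) − 1)/(3/2) = 54/1169 ≈ 4.6193%

step 1 [0.5y] zero: DF = P = 199/200 ≈ 0.995000
step 2 [1y] bond c/2=9/800: DF=(7872939/8000000 − 9/800·(0.995000))/(1+9/800) = 9621/10000 ≈ 0.962100
step 3 [1.5y] swap r/2=216/9641: DF=(1 − 216/9641·(0.995000+0.962100))/(1+216/9641) = 1169/1250 ≈ 0.935200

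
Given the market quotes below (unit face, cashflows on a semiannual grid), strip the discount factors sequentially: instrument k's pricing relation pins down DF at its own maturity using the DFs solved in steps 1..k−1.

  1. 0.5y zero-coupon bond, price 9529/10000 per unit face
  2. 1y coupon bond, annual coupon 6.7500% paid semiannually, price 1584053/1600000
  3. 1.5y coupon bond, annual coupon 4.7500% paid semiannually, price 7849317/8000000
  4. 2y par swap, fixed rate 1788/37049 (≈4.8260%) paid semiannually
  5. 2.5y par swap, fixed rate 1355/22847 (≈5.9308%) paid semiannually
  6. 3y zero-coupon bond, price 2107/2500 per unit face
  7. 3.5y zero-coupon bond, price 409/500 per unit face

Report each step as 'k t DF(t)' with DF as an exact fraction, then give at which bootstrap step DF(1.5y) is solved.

1 1/2 9529/10000
2 1 4633/5000
3 3/2 2287/2500
4 2 4553/5000
5 5/2 1729/2000
6 3 2107/2500
7 7/2 409/500
DF(1.5y) is solved at step 3

step 1 [0.5y] zero: DF = P = 9529/10000 ≈ 0.952900
step 2 [1y] bond c/2=27/800: DF=(1584053/1600000 − 27/800·(0.952900))/(1+27/800) = 4633/5000 ≈ 0.926600
step 3 [1.5y] bond c/2=19/800: DF=(7849317/8000000 − 19/800·(0.952900+0.926600))/(1+19/800) = 2287/2500 ≈ 0.914800
step 4 [2y] swap r/2=894/37049: DF=(1 − 894/37049·(0.952900+0.926600+0.914800))/(1+894/37049) = 4553/5000 ≈ 0.910600
step 5 [2.5y] swap r/2=1355/45694: DF=(1 − 1355/45694·(0.952900+0.926600+0.914800+0.910600))/(1+1355/45694) = 1729/2000 ≈ 0.864500
step 6 [3y] zero: DF = P = 2107/2500 ≈ 0.842800
step 7 [3.5y] zero: DF = P = 409/500 ≈ 0.818000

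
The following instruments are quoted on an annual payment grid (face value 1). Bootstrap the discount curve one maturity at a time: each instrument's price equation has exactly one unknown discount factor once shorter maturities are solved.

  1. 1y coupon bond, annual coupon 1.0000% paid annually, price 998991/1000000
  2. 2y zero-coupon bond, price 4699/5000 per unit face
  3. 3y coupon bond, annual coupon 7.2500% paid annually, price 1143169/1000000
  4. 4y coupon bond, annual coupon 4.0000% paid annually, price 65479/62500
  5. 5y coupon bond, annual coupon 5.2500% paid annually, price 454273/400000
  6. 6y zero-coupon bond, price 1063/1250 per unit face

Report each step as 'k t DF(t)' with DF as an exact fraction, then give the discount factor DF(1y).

step 1 [1y] bond c/1=1/100: DF=(998991/1000000 − 1/100·(0))/(1+1/100) = 9891/10000 ≈ 0.989100
step 2 [2y] zero: DF = P = 4699/5000 ≈ 0.939800
step 3 [3y] bond c/1=29/400: DF=(1143169/1000000 − 29/400·(0.989100+0.939800))/(1+29/400) = 1871/2000 ≈ 0.935500
step 4 [4y] bond c/1=1/25: DF=(65479/62500 − 1/25·(0.989100+0.939800+0.935500))/(1+1/25) = 2243/2500 ≈ 0.897200
step 5 [5y] bond c/1=21/400: DF=(454273/400000 − 21/400·(0.989100+0.939800+0.935500+0.897200))/(1+21/400) = 4457/5000 ≈ 0.891400
step 6 [6y] zero: DF = P = 1063/1250 ≈ 0.850400

1 1 9891/10000
2 2 4699/5000
3 3 1871/2000
4 4 2243/2500
5 5 4457/5000
6 6 1063/1250
DF(1y) = 9891/10000 ≈ 0.989100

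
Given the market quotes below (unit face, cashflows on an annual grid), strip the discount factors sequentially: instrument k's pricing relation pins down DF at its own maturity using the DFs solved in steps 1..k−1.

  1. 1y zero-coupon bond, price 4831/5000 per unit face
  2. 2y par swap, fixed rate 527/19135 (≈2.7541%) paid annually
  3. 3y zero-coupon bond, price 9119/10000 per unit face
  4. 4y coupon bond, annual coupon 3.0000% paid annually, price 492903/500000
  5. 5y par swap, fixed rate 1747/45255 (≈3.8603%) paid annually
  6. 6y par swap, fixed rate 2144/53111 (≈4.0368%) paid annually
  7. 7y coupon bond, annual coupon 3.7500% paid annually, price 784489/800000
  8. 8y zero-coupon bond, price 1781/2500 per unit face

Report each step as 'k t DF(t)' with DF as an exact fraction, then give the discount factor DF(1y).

1 1 4831/5000
2 2 9473/10000
3 3 9119/10000
4 4 2187/2500
5 5 8253/10000
6 6 491/625
7 7 1883/2500
8 8 1781/2500
DF(1y) = 4831/5000 ≈ 0.966200

step 1 [1y] zero: DF = P = 4831/5000 ≈ 0.966200
step 2 [2y] swap r/1=527/19135: DF=(1 − 527/19135·(0.966200))/(1+527/19135) = 9473/10000 ≈ 0.947300
step 3 [3y] zero: DF = P = 9119/10000 ≈ 0.911900
step 4 [4y] bond c/1=3/100: DF=(492903/500000 − 3/100·(0.966200+0.947300+0.911900))/(1+3/100) = 2187/2500 ≈ 0.874800
step 5 [5y] swap r/1=1747/45255: DF=(1 − 1747/45255·(0.966200+0.947300+0.911900+0.874800))/(1+1747/45255) = 8253/10000 ≈ 0.825300
step 6 [6y] swap r/1=2144/53111: DF=(1 − 2144/53111·(0.966200+0.947300+0.911900+0.874800+0.825300))/(1+2144/53111) = 491/625 ≈ 0.785600
step 7 [7y] bond c/1=3/80: DF=(784489/800000 − 3/80·(0.966200+0.947300+0.911900+0.874800+0.825300+0.785600))/(1+3/80) = 1883/2500 ≈ 0.753200
step 8 [8y] zero: DF = P = 1781/2500 ≈ 0.712400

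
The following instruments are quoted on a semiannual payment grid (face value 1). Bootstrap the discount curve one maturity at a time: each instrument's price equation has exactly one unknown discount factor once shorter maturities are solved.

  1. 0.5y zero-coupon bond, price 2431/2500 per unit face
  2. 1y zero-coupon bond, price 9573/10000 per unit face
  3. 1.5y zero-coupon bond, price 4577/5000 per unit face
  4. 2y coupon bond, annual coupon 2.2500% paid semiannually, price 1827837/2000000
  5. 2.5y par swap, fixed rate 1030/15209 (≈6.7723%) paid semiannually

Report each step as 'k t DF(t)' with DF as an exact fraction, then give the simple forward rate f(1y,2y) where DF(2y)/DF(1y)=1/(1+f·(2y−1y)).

1 1/2 2431/2500
2 1 9573/10000
3 3/2 4577/5000
4 2 8721/10000
5 5/2 1691/2000
f(1y,2y) = ((9573/10000)/(8721/10000) − 1)/(1) = 284/2907 ≈ 9.7695%

step 1 [0.5y] zero: DF = P = 2431/2500 ≈ 0.972400
step 2 [1y] zero: DF = P = 9573/10000 ≈ 0.957300
step 3 [1.5y] zero: DF = P = 4577/5000 ≈ 0.915400
step 4 [2y] bond c/2=9/800: DF=(1827837/2000000 − 9/800·(0.972400+0.957300+0.915400))/(1+9/800) = 8721/10000 ≈ 0.872100
step 5 [2.5y] swap r/2=515/15209: DF=(1 − 515/15209·(0.972400+0.957300+0.915400+0.872100))/(1+515/15209) = 1691/2000 ≈ 0.845500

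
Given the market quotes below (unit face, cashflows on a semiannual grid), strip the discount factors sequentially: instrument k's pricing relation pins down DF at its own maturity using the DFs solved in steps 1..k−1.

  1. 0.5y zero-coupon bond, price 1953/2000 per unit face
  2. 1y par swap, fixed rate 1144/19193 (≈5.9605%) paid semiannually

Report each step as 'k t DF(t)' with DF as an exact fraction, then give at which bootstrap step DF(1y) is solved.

step 1 [0.5y] zero: DF = P = 1953/2000 ≈ 0.976500
step 2 [1y] swap r/2=572/19193: DF=(1 − 572/19193·(0.976500))/(1+572/19193) = 2357/2500 ≈ 0.942800

1 1/2 1953/2000
2 1 2357/2500
DF(1y) is solved at step 2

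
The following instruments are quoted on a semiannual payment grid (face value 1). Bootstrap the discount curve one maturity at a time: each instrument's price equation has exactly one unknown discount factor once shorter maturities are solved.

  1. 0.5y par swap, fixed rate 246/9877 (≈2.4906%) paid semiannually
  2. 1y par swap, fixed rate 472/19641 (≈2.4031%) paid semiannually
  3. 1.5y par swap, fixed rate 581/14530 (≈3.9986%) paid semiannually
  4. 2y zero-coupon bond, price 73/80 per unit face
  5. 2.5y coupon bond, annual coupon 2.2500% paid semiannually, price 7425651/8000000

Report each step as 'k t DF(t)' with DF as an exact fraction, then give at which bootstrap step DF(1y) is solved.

step 1 [0.5y] swap r/2=123/9877: DF=(1 − 123/9877·(0))/(1+123/9877) = 9877/10000 ≈ 0.987700
step 2 [1y] swap r/2=236/19641: DF=(1 − 236/19641·(0.987700))/(1+236/19641) = 2441/2500 ≈ 0.976400
step 3 [1.5y] swap r/2=581/29060: DF=(1 − 581/29060·(0.987700+0.976400))/(1+581/29060) = 9419/10000 ≈ 0.941900
step 4 [2y] zero: DF = P = 73/80 ≈ 0.912500
step 5 [2.5y] bond c/2=9/800: DF=(7425651/8000000 − 9/800·(0.987700+0.976400+0.941900+0.912500))/(1+9/800) = 4377/5000 ≈ 0.875400

1 1/2 9877/10000
2 1 2441/2500
3 3/2 9419/10000
4 2 73/80
5 5/2 4377/5000
DF(1y) is solved at step 2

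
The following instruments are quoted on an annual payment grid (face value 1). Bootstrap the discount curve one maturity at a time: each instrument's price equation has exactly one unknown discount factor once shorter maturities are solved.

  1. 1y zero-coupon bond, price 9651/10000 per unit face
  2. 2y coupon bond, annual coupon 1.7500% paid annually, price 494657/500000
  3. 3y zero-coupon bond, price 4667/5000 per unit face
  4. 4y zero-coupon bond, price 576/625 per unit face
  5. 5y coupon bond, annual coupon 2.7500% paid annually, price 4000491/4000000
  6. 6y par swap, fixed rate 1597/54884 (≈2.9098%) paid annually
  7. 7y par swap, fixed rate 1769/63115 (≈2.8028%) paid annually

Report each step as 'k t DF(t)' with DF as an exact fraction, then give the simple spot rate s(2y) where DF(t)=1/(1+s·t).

1 1 9651/10000
2 2 9557/10000
3 3 4667/5000
4 4 576/625
5 5 8723/10000
6 6 8403/10000
7 7 8231/10000
s(2y) = (1/(9557/10000) − 1)/(2) = 443/19114 ≈ 2.3177%

step 1 [1y] zero: DF = P = 9651/10000 ≈ 0.965100
step 2 [2y] bond c/1=7/400: DF=(494657/500000 − 7/400·(0.965100))/(1+7/400) = 9557/10000 ≈ 0.955700
step 3 [3y] zero: DF = P = 4667/5000 ≈ 0.933400
step 4 [4y] zero: DF = P = 576/625 ≈ 0.921600
step 5 [5y] bond c/1=11/400: DF=(4000491/4000000 − 11/400·(0.965100+0.955700+0.933400+0.921600))/(1+11/400) = 8723/10000 ≈ 0.872300
step 6 [6y] swap r/1=1597/54884: DF=(1 − 1597/54884·(0.965100+0.955700+0.933400+0.921600+0.872300))/(1+1597/54884) = 8403/10000 ≈ 0.840300
step 7 [7y] swap r/1=1769/63115: DF=(1 − 1769/63115·(0.965100+0.955700+0.933400+0.921600+0.872300+0.840300))/(1+1769/63115) = 8231/10000 ≈ 0.823100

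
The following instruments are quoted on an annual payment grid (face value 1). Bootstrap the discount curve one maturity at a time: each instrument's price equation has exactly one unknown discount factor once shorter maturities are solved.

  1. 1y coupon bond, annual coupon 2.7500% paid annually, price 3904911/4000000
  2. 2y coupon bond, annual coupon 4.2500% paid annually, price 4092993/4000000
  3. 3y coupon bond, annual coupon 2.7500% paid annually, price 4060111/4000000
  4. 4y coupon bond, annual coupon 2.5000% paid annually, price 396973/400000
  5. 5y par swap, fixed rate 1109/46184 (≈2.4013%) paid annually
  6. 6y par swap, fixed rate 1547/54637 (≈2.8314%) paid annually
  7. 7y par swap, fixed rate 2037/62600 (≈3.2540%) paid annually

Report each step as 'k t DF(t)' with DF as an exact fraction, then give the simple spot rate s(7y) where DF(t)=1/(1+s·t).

1 1 9501/10000
2 2 2357/2500
3 3 2343/2500
4 4 562/625
5 5 8891/10000
6 6 8453/10000
7 7 7963/10000
s(7y) = (1/(7963/10000) − 1)/(7) = 291/7963 ≈ 3.6544%

step 1 [1y] bond c/1=11/400: DF=(3904911/4000000 − 11/400·(0))/(1+11/400) = 9501/10000 ≈ 0.950100
step 2 [2y] bond c/1=17/400: DF=(4092993/4000000 − 17/400·(0.950100))/(1+17/400) = 2357/2500 ≈ 0.942800
step 3 [3y] bond c/1=11/400: DF=(4060111/4000000 − 11/400·(0.950100+0.942800))/(1+11/400) = 2343/2500 ≈ 0.937200
step 4 [4y] bond c/1=1/40: DF=(396973/400000 − 1/40·(0.950100+0.942800+0.937200))/(1+1/40) = 562/625 ≈ 0.899200
step 5 [5y] swap r/1=1109/46184: DF=(1 − 1109/46184·(0.950100+0.942800+0.937200+0.899200))/(1+1109/46184) = 8891/10000 ≈ 0.889100
step 6 [6y] swap r/1=1547/54637: DF=(1 − 1547/54637·(0.950100+0.942800+0.937200+0.899200+0.889100))/(1+1547/54637) = 8453/10000 ≈ 0.845300
step 7 [7y] swap r/1=2037/62600: DF=(1 − 2037/62600·(0.950100+0.942800+0.937200+0.899200+0.889100+0.845300))/(1+2037/62600) = 7963/10000 ≈ 0.796300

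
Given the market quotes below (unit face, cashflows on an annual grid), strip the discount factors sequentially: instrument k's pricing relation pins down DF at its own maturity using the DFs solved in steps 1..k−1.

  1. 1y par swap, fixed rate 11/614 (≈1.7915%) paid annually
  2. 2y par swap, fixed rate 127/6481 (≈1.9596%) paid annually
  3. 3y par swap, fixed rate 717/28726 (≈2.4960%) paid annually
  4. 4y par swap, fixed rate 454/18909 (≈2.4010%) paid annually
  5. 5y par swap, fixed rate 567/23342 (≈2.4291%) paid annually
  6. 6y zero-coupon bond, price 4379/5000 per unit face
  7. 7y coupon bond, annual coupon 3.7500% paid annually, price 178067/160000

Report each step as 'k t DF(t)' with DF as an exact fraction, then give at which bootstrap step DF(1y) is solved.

1 1 614/625
2 2 9619/10000
3 3 9283/10000
4 4 2273/2500
5 5 4433/5000
6 6 4379/5000
7 7 8723/10000
DF(1y) is solved at step 1

step 1 [1y] swap r/1=11/614: DF=(1 − 11/614·(0))/(1+11/614) = 614/625 ≈ 0.982400
step 2 [2y] swap r/1=127/6481: DF=(1 − 127/6481·(0.982400))/(1+127/6481) = 9619/10000 ≈ 0.961900
step 3 [3y] swap r/1=717/28726: DF=(1 − 717/28726·(0.982400+0.961900))/(1+717/28726) = 9283/10000 ≈ 0.928300
step 4 [4y] swap r/1=454/18909: DF=(1 − 454/18909·(0.982400+0.961900+0.928300))/(1+454/18909) = 2273/2500 ≈ 0.909200
step 5 [5y] swap r/1=567/23342: DF=(1 − 567/23342·(0.982400+0.961900+0.928300+0.909200))/(1+567/23342) = 4433/5000 ≈ 0.886600
step 6 [6y] zero: DF = P = 4379/5000 ≈ 0.875800
step 7 [7y] bond c/1=3/80: DF=(178067/160000 − 3/80·(0.982400+0.961900+0.928300+0.909200+0.886600+0.875800))/(1+3/80) = 8723/10000 ≈ 0.872300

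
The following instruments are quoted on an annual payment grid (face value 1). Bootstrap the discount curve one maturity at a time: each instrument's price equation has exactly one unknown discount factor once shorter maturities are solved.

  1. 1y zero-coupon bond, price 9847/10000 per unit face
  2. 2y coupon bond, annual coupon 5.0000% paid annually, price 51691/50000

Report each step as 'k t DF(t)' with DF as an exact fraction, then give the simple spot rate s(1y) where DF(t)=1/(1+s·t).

step 1 [1y] zero: DF = P = 9847/10000 ≈ 0.984700
step 2 [2y] bond c/1=1/20: DF=(51691/50000 − 1/20·(0.984700))/(1+1/20) = 9377/10000 ≈ 0.937700

1 1 9847/10000
2 2 9377/10000
s(1y) = (1/(9847/10000) − 1)/(1) = 153/9847 ≈ 1.5538%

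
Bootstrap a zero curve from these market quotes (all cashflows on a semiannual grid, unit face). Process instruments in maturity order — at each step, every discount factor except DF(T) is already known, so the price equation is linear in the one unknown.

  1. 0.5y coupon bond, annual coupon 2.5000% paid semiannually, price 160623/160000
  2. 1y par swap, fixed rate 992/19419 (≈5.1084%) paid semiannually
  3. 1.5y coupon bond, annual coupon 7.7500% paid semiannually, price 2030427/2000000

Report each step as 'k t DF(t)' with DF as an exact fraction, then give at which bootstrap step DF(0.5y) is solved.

1 1/2 1983/2000
2 1 594/625
3 3/2 9049/10000
DF(0.5y) is solved at step 1

step 1 [0.5y] bond c/2=1/80: DF=(160623/160000 − 1/80·(0))/(1+1/80) = 1983/2000 ≈ 0.991500
step 2 [1y] swap r/2=496/19419: DF=(1 − 496/19419·(0.991500))/(1+496/19419) = 594/625 ≈ 0.950400
step 3 [1.5y] bond c/2=31/800: DF=(2030427/2000000 − 31/800·(0.991500+0.950400))/(1+31/800) = 9049/10000 ≈ 0.904900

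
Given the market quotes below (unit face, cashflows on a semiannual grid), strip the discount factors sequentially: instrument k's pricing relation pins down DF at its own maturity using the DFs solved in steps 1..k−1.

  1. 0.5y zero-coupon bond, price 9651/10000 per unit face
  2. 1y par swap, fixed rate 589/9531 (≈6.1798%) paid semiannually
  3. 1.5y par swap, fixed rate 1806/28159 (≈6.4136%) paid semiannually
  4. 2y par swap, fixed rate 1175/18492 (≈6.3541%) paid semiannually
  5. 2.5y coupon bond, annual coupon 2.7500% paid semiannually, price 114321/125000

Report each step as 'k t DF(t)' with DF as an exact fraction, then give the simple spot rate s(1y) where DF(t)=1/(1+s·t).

step 1 [0.5y] zero: DF = P = 9651/10000 ≈ 0.965100
step 2 [1y] swap r/2=589/19062: DF=(1 − 589/19062·(0.965100))/(1+589/19062) = 9411/10000 ≈ 0.941100
step 3 [1.5y] swap r/2=903/28159: DF=(1 − 903/28159·(0.965100+0.941100))/(1+903/28159) = 9097/10000 ≈ 0.909700
step 4 [2y] swap r/2=1175/36984: DF=(1 − 1175/36984·(0.965100+0.941100+0.909700))/(1+1175/36984) = 353/400 ≈ 0.882500
step 5 [2.5y] bond c/2=11/800: DF=(114321/125000 − 11/800·(0.965100+0.941100+0.909700+0.882500))/(1+11/800) = 213/250 ≈ 0.852000

1 1/2 9651/10000
2 1 9411/10000
3 3/2 9097/10000
4 2 353/400
5 5/2 213/250
s(1y) = (1/(9411/10000) − 1)/(1) = 589/9411 ≈ 6.2586%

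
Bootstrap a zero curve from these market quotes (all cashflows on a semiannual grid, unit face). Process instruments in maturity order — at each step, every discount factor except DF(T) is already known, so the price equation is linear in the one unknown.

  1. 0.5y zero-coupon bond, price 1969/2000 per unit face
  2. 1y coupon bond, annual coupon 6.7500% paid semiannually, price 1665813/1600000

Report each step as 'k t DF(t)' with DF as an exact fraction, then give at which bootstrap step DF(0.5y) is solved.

1 1/2 1969/2000
2 1 39/40
DF(0.5y) is solved at step 1

step 1 [0.5y] zero: DF = P = 1969/2000 ≈ 0.984500
step 2 [1y] bond c/2=27/800: DF=(1665813/1600000 − 27/800·(0.984500))/(1+27/800) = 39/40 ≈ 0.975000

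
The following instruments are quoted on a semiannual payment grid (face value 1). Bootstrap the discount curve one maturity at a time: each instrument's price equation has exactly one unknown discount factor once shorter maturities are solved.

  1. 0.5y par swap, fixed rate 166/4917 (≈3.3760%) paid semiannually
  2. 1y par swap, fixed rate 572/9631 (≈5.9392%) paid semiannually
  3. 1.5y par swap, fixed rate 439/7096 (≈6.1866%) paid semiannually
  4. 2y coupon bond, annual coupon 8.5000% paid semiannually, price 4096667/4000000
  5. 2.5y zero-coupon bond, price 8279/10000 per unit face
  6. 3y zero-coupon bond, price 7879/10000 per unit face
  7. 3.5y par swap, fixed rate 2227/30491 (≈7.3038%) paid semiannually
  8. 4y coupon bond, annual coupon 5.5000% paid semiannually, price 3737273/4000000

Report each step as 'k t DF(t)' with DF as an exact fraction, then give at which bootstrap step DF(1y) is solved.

step 1 [0.5y] swap r/2=83/4917: DF=(1 − 83/4917·(0))/(1+83/4917) = 4917/5000 ≈ 0.983400
step 2 [1y] swap r/2=286/9631: DF=(1 − 286/9631·(0.983400))/(1+286/9631) = 2357/2500 ≈ 0.942800
step 3 [1.5y] swap r/2=439/14192: DF=(1 − 439/14192·(0.983400+0.942800))/(1+439/14192) = 4561/5000 ≈ 0.912200
step 4 [2y] bond c/2=17/400: DF=(4096667/4000000 − 17/400·(0.983400+0.942800+0.912200))/(1+17/400) = 8667/10000 ≈ 0.866700
step 5 [2.5y] zero: DF = P = 8279/10000 ≈ 0.827900
step 6 [3y] zero: DF = P = 7879/10000 ≈ 0.787900
step 7 [3.5y] swap r/2=2227/60982: DF=(1 − 2227/60982·(0.983400+0.942800+0.912200+0.866700+0.827900+0.787900))/(1+2227/60982) = 7773/10000 ≈ 0.777300
step 8 [4y] bond c/2=11/400: DF=(3737273/4000000 − 11/400·(0.983400+0.942800+0.912200+0.866700+0.827900+0.787900+0.777300))/(1+11/400) = 7461/10000 ≈ 0.746100

1 1/2 4917/5000
2 1 2357/2500
3 3/2 4561/5000
4 2 8667/10000
5 5/2 8279/10000
6 3 7879/10000
7 7/2 7773/10000
8 4 7461/10000
DF(1y) is solved at step 2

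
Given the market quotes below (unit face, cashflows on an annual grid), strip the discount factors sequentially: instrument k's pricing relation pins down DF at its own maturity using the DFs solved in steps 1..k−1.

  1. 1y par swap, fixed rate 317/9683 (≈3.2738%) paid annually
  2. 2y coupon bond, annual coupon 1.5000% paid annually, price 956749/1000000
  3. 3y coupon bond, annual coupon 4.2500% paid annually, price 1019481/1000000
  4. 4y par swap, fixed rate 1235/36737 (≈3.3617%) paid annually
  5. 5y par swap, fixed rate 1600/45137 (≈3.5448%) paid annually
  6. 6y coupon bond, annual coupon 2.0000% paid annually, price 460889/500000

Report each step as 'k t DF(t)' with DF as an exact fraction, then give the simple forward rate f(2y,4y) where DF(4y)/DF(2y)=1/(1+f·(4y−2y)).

1 1 9683/10000
2 2 9283/10000
3 3 4503/5000
4 4 1753/2000
5 5 21/25
6 6 1019/1250
f(2y,4y) = ((9283/10000)/(1753/2000) − 1)/(2) = 259/8765 ≈ 2.9549%

step 1 [1y] swap r/1=317/9683: DF=(1 − 317/9683·(0))/(1+317/9683) = 9683/10000 ≈ 0.968300
step 2 [2y] bond c/1=3/200: DF=(956749/1000000 − 3/200·(0.968300))/(1+3/200) = 9283/10000 ≈ 0.928300
step 3 [3y] bond c/1=17/400: DF=(1019481/1000000 − 17/400·(0.968300+0.928300))/(1+17/400) = 4503/5000 ≈ 0.900600
step 4 [4y] swap r/1=1235/36737: DF=(1 − 1235/36737·(0.968300+0.928300+0.900600))/(1+1235/36737) = 1753/2000 ≈ 0.876500
step 5 [5y] swap r/1=1600/45137: DF=(1 − 1600/45137·(0.968300+0.928300+0.900600+0.876500))/(1+1600/45137) = 21/25 ≈ 0.840000
step 6 [6y] bond c/1=1/50: DF=(460889/500000 − 1/50·(0.968300+0.928300+0.900600+0.876500+0.840000))/(1+1/50) = 1019/1250 ≈ 0.815200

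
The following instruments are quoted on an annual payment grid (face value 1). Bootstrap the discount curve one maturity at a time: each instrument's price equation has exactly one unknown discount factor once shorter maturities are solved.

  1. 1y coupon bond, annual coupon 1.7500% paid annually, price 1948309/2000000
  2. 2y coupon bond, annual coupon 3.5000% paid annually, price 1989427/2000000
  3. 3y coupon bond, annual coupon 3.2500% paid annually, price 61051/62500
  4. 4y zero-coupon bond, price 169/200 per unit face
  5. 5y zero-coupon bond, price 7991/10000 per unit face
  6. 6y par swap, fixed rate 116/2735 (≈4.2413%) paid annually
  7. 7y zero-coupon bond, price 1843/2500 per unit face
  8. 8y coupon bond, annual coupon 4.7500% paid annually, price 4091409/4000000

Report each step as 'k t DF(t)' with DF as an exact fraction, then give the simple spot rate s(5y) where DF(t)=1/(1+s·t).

1 1 4787/5000
2 2 9287/10000
3 3 8867/10000
4 4 169/200
5 5 7991/10000
6 6 1949/2500
7 7 1843/2500
8 8 3537/5000
s(5y) = (1/(7991/10000) − 1)/(5) = 2009/39955 ≈ 5.0282%

step 1 [1y] bond c/1=7/400: DF=(1948309/2000000 − 7/400·(0))/(1+7/400) = 4787/5000 ≈ 0.957400
step 2 [2y] bond c/1=7/200: DF=(1989427/2000000 − 7/200·(0.957400))/(1+7/200) = 9287/10000 ≈ 0.928700
step 3 [3y] bond c/1=13/400: DF=(61051/62500 − 13/400·(0.957400+0.928700))/(1+13/400) = 8867/10000 ≈ 0.886700
step 4 [4y] zero: DF = P = 169/200 ≈ 0.845000
step 5 [5y] zero: DF = P = 7991/10000 ≈ 0.799100
step 6 [6y] swap r/1=116/2735: DF=(1 − 116/2735·(0.957400+0.928700+0.886700+0.845000+0.799100))/(1+116/2735) = 1949/2500 ≈ 0.779600
step 7 [7y] zero: DF = P = 1843/2500 ≈ 0.737200
step 8 [8y] bond c/1=19/400: DF=(4091409/4000000 − 19/400·(0.957400+0.928700+0.886700+0.845000+0.799100+0.779600+0.737200))/(1+19/400) = 3537/5000 ≈ 0.707400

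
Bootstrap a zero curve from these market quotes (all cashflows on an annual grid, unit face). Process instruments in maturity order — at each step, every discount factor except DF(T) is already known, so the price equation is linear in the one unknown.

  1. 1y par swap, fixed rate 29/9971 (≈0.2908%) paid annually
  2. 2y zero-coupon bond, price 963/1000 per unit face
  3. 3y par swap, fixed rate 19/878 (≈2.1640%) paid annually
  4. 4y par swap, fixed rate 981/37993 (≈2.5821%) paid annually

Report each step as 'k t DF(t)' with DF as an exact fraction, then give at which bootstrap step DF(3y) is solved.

step 1 [1y] swap r/1=29/9971: DF=(1 − 29/9971·(0))/(1+29/9971) = 9971/10000 ≈ 0.997100
step 2 [2y] zero: DF = P = 963/1000 ≈ 0.963000
step 3 [3y] swap r/1=19/878: DF=(1 − 19/878·(0.997100+0.963000))/(1+19/878) = 9373/10000 ≈ 0.937300
step 4 [4y] swap r/1=981/37993: DF=(1 − 981/37993·(0.997100+0.963000+0.937300))/(1+981/37993) = 9019/10000 ≈ 0.901900

1 1 9971/10000
2 2 963/1000
3 3 9373/10000
4 4 9019/10000
DF(3y) is solved at step 3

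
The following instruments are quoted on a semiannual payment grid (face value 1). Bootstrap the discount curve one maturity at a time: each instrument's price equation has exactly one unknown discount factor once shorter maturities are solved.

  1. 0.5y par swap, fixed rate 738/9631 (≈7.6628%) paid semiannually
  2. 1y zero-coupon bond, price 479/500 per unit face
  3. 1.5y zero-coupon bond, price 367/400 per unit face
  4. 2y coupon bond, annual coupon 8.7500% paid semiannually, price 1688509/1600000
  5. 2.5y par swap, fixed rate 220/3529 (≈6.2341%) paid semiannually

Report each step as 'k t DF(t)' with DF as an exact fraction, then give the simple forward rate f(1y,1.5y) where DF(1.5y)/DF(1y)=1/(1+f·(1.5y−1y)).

step 1 [0.5y] swap r/2=369/9631: DF=(1 − 369/9631·(0))/(1+369/9631) = 9631/10000 ≈ 0.963100
step 2 [1y] zero: DF = P = 479/500 ≈ 0.958000
step 3 [1.5y] zero: DF = P = 367/400 ≈ 0.917500
step 4 [2y] bond c/2=7/160: DF=(1688509/1600000 − 7/160·(0.963100+0.958000+0.917500))/(1+7/160) = 8921/10000 ≈ 0.892100
step 5 [2.5y] swap r/2=110/3529: DF=(1 − 110/3529·(0.963100+0.958000+0.917500+0.892100))/(1+110/3529) = 857/1000 ≈ 0.857000

1 1/2 9631/10000
2 1 479/500
3 3/2 367/400
4 2 8921/10000
5 5/2 857/1000
f(1y,1.5y) = ((479/500)/(367/400) − 1)/(1/2) = 162/1835 ≈ 8.8283%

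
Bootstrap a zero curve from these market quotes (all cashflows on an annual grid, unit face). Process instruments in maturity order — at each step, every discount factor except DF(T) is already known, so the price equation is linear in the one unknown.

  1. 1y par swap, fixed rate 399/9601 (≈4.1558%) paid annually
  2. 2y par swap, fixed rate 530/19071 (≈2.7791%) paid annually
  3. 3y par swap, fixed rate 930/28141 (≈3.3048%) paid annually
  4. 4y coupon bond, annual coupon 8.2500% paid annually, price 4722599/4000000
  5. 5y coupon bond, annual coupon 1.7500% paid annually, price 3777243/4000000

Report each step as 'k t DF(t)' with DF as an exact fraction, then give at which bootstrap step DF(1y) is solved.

step 1 [1y] swap r/1=399/9601: DF=(1 − 399/9601·(0))/(1+399/9601) = 9601/10000 ≈ 0.960100
step 2 [2y] swap r/1=530/19071: DF=(1 − 530/19071·(0.960100))/(1+530/19071) = 947/1000 ≈ 0.947000
step 3 [3y] swap r/1=930/28141: DF=(1 − 930/28141·(0.960100+0.947000))/(1+930/28141) = 907/1000 ≈ 0.907000
step 4 [4y] bond c/1=33/400: DF=(4722599/4000000 − 33/400·(0.960100+0.947000+0.907000))/(1+33/400) = 4381/5000 ≈ 0.876200
step 5 [5y] bond c/1=7/400: DF=(3777243/4000000 − 7/400·(0.960100+0.947000+0.907000+0.876200))/(1+7/400) = 4323/5000 ≈ 0.864600

1 1 9601/10000
2 2 947/1000
3 3 907/1000
4 4 4381/5000
5 5 4323/5000
DF(1y) is solved at step 1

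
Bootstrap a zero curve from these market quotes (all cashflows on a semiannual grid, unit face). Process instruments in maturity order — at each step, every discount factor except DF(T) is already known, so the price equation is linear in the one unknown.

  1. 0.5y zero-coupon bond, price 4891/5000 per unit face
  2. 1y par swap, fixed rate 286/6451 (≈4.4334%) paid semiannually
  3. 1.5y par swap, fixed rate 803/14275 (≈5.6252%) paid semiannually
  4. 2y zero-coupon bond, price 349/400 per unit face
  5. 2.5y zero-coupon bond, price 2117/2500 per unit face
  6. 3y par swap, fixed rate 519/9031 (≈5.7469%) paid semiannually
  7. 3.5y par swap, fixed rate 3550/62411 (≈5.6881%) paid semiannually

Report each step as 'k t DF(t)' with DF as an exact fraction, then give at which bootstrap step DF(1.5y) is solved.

step 1 [0.5y] zero: DF = P = 4891/5000 ≈ 0.978200
step 2 [1y] swap r/2=143/6451: DF=(1 − 143/6451·(0.978200))/(1+143/6451) = 9571/10000 ≈ 0.957100
step 3 [1.5y] swap r/2=803/28550: DF=(1 − 803/28550·(0.978200+0.957100))/(1+803/28550) = 9197/10000 ≈ 0.919700
step 4 [2y] zero: DF = P = 349/400 ≈ 0.872500
step 5 [2.5y] zero: DF = P = 2117/2500 ≈ 0.846800
step 6 [3y] swap r/2=519/18062: DF=(1 − 519/18062·(0.978200+0.957100+0.919700+0.872500+0.846800))/(1+519/18062) = 8443/10000 ≈ 0.844300
step 7 [3.5y] swap r/2=1775/62411: DF=(1 − 1775/62411·(0.978200+0.957100+0.919700+0.872500+0.846800+0.844300))/(1+1775/62411) = 329/400 ≈ 0.822500

1 1/2 4891/5000
2 1 9571/10000
3 3/2 9197/10000
4 2 349/400
5 5/2 2117/2500
6 3 8443/10000
7 7/2 329/400
DF(1.5y) is solved at step 3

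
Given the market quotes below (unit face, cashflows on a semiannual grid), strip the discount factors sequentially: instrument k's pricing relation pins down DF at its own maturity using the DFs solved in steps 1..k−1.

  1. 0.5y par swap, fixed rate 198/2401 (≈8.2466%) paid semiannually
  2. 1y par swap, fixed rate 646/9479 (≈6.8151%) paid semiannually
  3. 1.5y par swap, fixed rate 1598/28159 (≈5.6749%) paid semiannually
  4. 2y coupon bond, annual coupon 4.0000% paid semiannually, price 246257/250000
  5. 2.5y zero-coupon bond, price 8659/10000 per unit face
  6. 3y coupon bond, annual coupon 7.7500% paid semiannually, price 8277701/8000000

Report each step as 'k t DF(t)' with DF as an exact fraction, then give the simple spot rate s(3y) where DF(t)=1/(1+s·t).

step 1 [0.5y] swap r/2=99/2401: DF=(1 − 99/2401·(0))/(1+99/2401) = 2401/2500 ≈ 0.960400
step 2 [1y] swap r/2=323/9479: DF=(1 − 323/9479·(0.960400))/(1+323/9479) = 4677/5000 ≈ 0.935400
step 3 [1.5y] swap r/2=799/28159: DF=(1 − 799/28159·(0.960400+0.935400))/(1+799/28159) = 9201/10000 ≈ 0.920100
step 4 [2y] bond c/2=1/50: DF=(246257/250000 − 1/50·(0.960400+0.935400+0.920100))/(1+1/50) = 1821/2000 ≈ 0.910500
step 5 [2.5y] zero: DF = P = 8659/10000 ≈ 0.865900
step 6 [3y] bond c/2=31/800: DF=(8277701/8000000 − 31/800·(0.960400+0.935400+0.920100+0.910500+0.865900))/(1+31/800) = 1031/1250 ≈ 0.824800

1 1/2 2401/2500
2 1 4677/5000
3 3/2 9201/10000
4 2 1821/2000
5 5/2 8659/10000
6 3 1031/1250
s(3y) = (1/(1031/1250) − 1)/(3) = 73/1031 ≈ 7.0805%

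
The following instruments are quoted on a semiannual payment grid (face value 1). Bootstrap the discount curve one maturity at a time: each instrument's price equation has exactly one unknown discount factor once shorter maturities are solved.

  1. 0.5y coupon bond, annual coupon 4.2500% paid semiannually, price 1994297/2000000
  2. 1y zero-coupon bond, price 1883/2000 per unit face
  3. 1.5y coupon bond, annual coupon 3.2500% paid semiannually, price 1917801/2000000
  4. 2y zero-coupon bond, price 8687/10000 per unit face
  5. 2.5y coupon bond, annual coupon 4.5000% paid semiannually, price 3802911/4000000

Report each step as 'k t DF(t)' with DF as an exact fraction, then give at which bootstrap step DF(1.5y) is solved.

1 1/2 2441/2500
2 1 1883/2000
3 3/2 9129/10000
4 2 8687/10000
5 5/2 2121/2500
DF(1.5y) is solved at step 3

step 1 [0.5y] bond c/2=17/800: DF=(1994297/2000000 − 17/800·(0))/(1+17/800) = 2441/2500 ≈ 0.976400
step 2 [1y] zero: DF = P = 1883/2000 ≈ 0.941500
step 3 [1.5y] bond c/2=13/800: DF=(1917801/2000000 − 13/800·(0.976400+0.941500))/(1+13/800) = 9129/10000 ≈ 0.912900
step 4 [2y] zero: DF = P = 8687/10000 ≈ 0.868700
step 5 [2.5y] bond c/2=9/400: DF=(3802911/4000000 − 9/400·(0.976400+0.941500+0.912900+0.868700))/(1+9/400) = 2121/2500 ≈ 0.848400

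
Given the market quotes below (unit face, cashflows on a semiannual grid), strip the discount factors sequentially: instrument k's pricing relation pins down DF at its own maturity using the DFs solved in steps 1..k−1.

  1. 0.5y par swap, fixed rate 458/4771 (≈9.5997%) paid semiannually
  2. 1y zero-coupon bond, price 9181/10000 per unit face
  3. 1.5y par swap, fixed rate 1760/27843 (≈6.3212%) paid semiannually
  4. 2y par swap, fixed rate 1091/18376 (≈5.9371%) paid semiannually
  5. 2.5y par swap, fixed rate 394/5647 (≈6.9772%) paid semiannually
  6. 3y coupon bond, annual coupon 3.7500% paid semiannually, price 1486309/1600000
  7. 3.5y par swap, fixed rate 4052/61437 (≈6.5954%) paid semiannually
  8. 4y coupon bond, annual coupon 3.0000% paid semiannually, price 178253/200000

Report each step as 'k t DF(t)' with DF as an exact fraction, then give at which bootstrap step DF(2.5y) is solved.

step 1 [0.5y] swap r/2=229/4771: DF=(1 − 229/4771·(0))/(1+229/4771) = 4771/5000 ≈ 0.954200
step 2 [1y] zero: DF = P = 9181/10000 ≈ 0.918100
step 3 [1.5y] swap r/2=880/27843: DF=(1 − 880/27843·(0.954200+0.918100))/(1+880/27843) = 114/125 ≈ 0.912000
step 4 [2y] swap r/2=1091/36752: DF=(1 − 1091/36752·(0.954200+0.918100+0.912000))/(1+1091/36752) = 8909/10000 ≈ 0.890900
step 5 [2.5y] swap r/2=197/5647: DF=(1 − 197/5647·(0.954200+0.918100+0.912000+0.890900))/(1+197/5647) = 1053/1250 ≈ 0.842400
step 6 [3y] bond c/2=3/160: DF=(1486309/1600000 − 3/160·(0.954200+0.918100+0.912000+0.890900+0.842400))/(1+3/160) = 8287/10000 ≈ 0.828700
step 7 [3.5y] swap r/2=2026/61437: DF=(1 − 2026/61437·(0.954200+0.918100+0.912000+0.890900+0.842400+0.828700))/(1+2026/61437) = 3987/5000 ≈ 0.797400
step 8 [4y] bond c/2=3/200: DF=(178253/200000 − 3/200·(0.954200+0.918100+0.912000+0.890900+0.842400+0.828700+0.797400))/(1+3/200) = 7873/10000 ≈ 0.787300

1 1/2 4771/5000
2 1 9181/10000
3 3/2 114/125
4 2 8909/10000
5 5/2 1053/1250
6 3 8287/10000
7 7/2 3987/5000
8 4 7873/10000
DF(2.5y) is solved at step 5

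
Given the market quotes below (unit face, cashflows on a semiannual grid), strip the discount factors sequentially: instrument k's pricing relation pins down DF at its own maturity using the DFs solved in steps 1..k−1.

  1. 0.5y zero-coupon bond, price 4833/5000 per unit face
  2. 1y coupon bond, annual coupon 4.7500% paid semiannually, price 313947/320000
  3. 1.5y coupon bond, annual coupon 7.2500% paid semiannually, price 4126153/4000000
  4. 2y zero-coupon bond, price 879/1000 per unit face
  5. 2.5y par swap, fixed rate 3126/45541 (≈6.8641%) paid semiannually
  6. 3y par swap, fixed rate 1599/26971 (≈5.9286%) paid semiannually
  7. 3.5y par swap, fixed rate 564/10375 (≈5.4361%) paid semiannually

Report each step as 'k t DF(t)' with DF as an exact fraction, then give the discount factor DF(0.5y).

1 1/2 4833/5000
2 1 9359/10000
3 3/2 9289/10000
4 2 879/1000
5 5/2 8437/10000
6 3 8401/10000
7 7/2 2077/2500
DF(0.5y) = 4833/5000 ≈ 0.966600

step 1 [0.5y] zero: DF = P = 4833/5000 ≈ 0.966600
step 2 [1y] bond c/2=19/800: DF=(313947/320000 − 19/800·(0.966600))/(1+19/800) = 9359/10000 ≈ 0.935900
step 3 [1.5y] bond c/2=29/800: DF=(4126153/4000000 − 29/800·(0.966600+0.935900))/(1+29/800) = 9289/10000 ≈ 0.928900
step 4 [2y] zero: DF = P = 879/1000 ≈ 0.879000
step 5 [2.5y] swap r/2=1563/45541: DF=(1 − 1563/45541·(0.966600+0.935900+0.928900+0.879000))/(1+1563/45541) = 8437/10000 ≈ 0.843700
step 6 [3y] swap r/2=1599/53942: DF=(1 − 1599/53942·(0.966600+0.935900+0.928900+0.879000+0.843700))/(1+1599/53942) = 8401/10000 ≈ 0.840100
step 7 [3.5y] swap r/2=282/10375: DF=(1 − 282/10375·(0.966600+0.935900+0.928900+0.879000+0.843700+0.840100))/(1+282/10375) = 2077/2500 ≈ 0.830800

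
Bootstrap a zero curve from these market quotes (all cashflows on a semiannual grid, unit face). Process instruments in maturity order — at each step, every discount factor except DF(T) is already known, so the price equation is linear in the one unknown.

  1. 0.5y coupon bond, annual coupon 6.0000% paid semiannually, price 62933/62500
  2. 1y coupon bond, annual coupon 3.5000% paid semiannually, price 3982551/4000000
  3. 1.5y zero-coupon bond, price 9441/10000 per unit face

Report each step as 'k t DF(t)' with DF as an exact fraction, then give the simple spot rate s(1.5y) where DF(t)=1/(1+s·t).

1 1/2 611/625
2 1 9617/10000
3 3/2 9441/10000
s(1.5y) = (1/(9441/10000) − 1)/(3/2) = 1118/28323 ≈ 3.9473%

step 1 [0.5y] bond c/2=3/100: DF=(62933/62500 − 3/100·(0))/(1+3/100) = 611/625 ≈ 0.977600
step 2 [1y] bond c/2=7/400: DF=(3982551/4000000 − 7/400·(0.977600))/(1+7/400) = 9617/10000 ≈ 0.961700
step 3 [1.5y] zero: DF = P = 9441/10000 ≈ 0.944100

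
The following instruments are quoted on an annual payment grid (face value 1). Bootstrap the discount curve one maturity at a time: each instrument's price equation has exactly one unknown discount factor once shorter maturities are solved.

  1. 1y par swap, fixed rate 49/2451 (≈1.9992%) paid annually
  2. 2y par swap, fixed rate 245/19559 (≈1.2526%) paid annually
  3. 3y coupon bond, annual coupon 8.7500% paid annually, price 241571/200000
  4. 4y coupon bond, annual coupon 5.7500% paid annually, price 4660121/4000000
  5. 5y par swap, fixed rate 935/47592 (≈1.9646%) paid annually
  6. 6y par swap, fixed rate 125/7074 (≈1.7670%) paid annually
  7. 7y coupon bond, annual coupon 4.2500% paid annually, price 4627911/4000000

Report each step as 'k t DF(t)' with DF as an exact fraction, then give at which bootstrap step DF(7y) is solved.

1 1 2451/2500
2 2 1951/2000
3 3 9533/10000
4 4 1887/2000
5 5 1813/2000
6 6 9/10
7 7 8791/10000
DF(7y) is solved at step 7

step 1 [1y] swap r/1=49/2451: DF=(1 − 49/2451·(0))/(1+49/2451) = 2451/2500 ≈ 0.980400
step 2 [2y] swap r/1=245/19559: DF=(1 − 245/19559·(0.980400))/(1+245/19559) = 1951/2000 ≈ 0.975500
step 3 [3y] bond c/1=7/80: DF=(241571/200000 − 7/80·(0.980400+0.975500))/(1+7/80) = 9533/10000 ≈ 0.953300
step 4 [4y] bond c/1=23/400: DF=(4660121/4000000 − 23/400·(0.980400+0.975500+0.953300))/(1+23/400) = 1887/2000 ≈ 0.943500
step 5 [5y] swap r/1=935/47592: DF=(1 − 935/47592·(0.980400+0.975500+0.953300+0.943500))/(1+935/47592) = 1813/2000 ≈ 0.906500
step 6 [6y] swap r/1=125/7074: DF=(1 − 125/7074·(0.980400+0.975500+0.953300+0.943500+0.906500))/(1+125/7074) = 9/10 ≈ 0.900000
step 7 [7y] bond c/1=17/400: DF=(4627911/4000000 − 17/400·(0.980400+0.975500+0.953300+0.943500+0.906500+0.900000))/(1+17/400) = 8791/10000 ≈ 0.879100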